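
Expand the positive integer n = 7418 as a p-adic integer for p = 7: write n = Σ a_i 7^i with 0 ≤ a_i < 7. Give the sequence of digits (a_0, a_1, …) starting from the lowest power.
(a_0, a_1, …) = (5, 2, 4, 0, 3)

Repeated division by 7 gives the digits low-to-high: 7418 = 5 + 2·7^1 + 4·7^2 + 3·7^4. Digit sequence: (5, 2, 4, 0, 3).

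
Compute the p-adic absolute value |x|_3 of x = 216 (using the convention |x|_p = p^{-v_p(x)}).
|216|_3 = 1/27

Step 1 — compute v_3(x) by factoring powers of 3 out of the numerator and denominator: v_3(216) = 3. Step 2 — apply |x|_p = p^{-v_p(x)} = 3^{-3} = 1/27.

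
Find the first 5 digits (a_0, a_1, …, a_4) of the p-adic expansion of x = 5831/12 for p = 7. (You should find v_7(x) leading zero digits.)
(a_0, …, a_4) = (0, 0, 0, 2, 4)

v_7(5831/12) = 3, so a_0 = ... = a_2 = 0. Factor out: x = 7^3 · u with u = 17/12 a unit in ℤ_7. Expand u iteratively via a_{v+i} = u_i mod 7, u_{i+1} = (u_i − a_{v+i})/7:
  u_0 = 17/12;  a_3 = 2;  u_1 = (u_0 − 2)/7 = -1/12
  u_1 = -1/12;  a_4 = 4;  u_2 = (u_1 − 4)/7 = -7/12
Digits: (0, 0, 0, 2, 4).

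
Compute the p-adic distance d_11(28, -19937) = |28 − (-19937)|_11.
d_11(28, -19937) = 1/1331

Step 1 — x − y = 28 − (-19937) = 19965. Step 2 — v_11(19965) = 3 (factor: 19965 = (11^3 · 15); the sign does not affect v_p). Step 3 — |x − y|_11 = 11^{-3} = 1/1331.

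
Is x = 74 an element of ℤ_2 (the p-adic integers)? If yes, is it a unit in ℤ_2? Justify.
x ∈ ℤ_2 but not a unit; v_2(x) = 1 > 0

ℤ_2 = {x ∈ ℚ_2 : v_2(x) ≥ 0} and ℤ_2^× = {x ∈ ℤ_2 : v_2(x) = 0}. Here v_2(74) = v_2(num) − v_2(den) = 1; compare against these criteria.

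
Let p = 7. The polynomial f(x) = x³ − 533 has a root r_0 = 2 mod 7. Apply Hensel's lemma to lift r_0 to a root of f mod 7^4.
r_3 = 107 (mod 2401)

Hensel: r_{i+1} = r_i − f(r_i)/f′(r_i) mod 7^{i+2}, where f′(x) = 3x². Iterate:
  r_0 = 2 (mod 7)
  r_1 = 9 (mod 49)
  r_2 = 107 (mod 343)
  r_3 = 107 (mod 2401)
Final: r = 107 with f(r) ≡ 0 mod 7^4.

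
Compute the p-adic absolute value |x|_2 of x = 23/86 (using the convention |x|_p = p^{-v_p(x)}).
|23/86|_2 = 2

Step 1 — compute v_2(x) by factoring powers of 2 out of the numerator and denominator: v_2(23/86) = -1. Step 2 — apply |x|_p = p^{-v_p(x)} = 2^{1} = 2.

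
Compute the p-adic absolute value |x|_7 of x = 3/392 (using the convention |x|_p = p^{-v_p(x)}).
|3/392|_7 = 49

Step 1 — compute v_7(x) by factoring powers of 7 out of the numerator and denominator: v_7(3/392) = -2. Step 2 — apply |x|_p = p^{-v_p(x)} = 7^{2} = 49.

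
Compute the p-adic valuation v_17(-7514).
v_17(-7514) = 2

v_17(n) is the largest exponent k such that 17^k divides n. Factor out: -7514 = -17^2 · 26. (Sign doesn't affect v_p.) So v_17(-7514) = 2.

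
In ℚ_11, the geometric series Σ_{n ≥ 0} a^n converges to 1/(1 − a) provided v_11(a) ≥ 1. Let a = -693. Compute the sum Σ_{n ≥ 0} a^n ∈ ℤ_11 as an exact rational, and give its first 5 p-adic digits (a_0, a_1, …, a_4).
Σ a^n = 1/(1 − a) = 1/694;  first 5 digits = (1, 3, 3, 2, 9)

v_11(a) = 1 ≥ 1, so the series converges in ℤ_11 to 1/(1 − a) = 1/(1 − (-693)) = 1/694. Expand this rational in ℤ_11: compute digits iteratively via d_i = x_i mod 11, x_{i+1} = (x_i − d_i)/11. The first 5 digits are (1, 3, 3, 2, 9).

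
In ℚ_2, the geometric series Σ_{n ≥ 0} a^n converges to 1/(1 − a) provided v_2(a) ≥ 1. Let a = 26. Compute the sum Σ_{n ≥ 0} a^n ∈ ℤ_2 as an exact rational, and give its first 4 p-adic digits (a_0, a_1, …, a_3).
Σ a^n = 1/(1 − a) = -1/25;  first 4 digits = (1, 1, 1, 0)

v_2(a) = 1 ≥ 1, so the series converges in ℤ_2 to 1/(1 − a) = 1/(1 − 26) = -1/25. Expand this rational in ℤ_2: compute digits iteratively via d_i = x_i mod 2, x_{i+1} = (x_i − d_i)/2. The first 4 digits are (1, 1, 1, 0).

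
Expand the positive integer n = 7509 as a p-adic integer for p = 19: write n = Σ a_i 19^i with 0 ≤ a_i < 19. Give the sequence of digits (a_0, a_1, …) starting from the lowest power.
(a_0, a_1, …) = (4, 15, 1, 1)

Repeated division by 19 gives the digits low-to-high: 7509 = 4 + 15·19^1 + 1·19^2 + 1·19^3. Digit sequence: (4, 15, 1, 1).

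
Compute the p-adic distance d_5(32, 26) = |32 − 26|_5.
d_5(32, 26) = 1

Step 1 — x − y = 32 − 26 = 6. Step 2 — v_5(6) = 0 (factor: 6 = (5^0 · 6); the sign does not affect v_p). Step 3 — |x − y|_5 = 5^{0} = 1.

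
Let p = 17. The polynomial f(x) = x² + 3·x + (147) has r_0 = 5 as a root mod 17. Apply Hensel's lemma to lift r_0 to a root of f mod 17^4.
r_3 = 64282 (mod 83521)

Hensel: r_{i+1} = r_i − f(r_i)·(f′(r_i))^{-1} mod 17^{i+2}, f′(x) = 2x + 3. Iterate:
  r_0 = 5 (mod 17)
  r_1 = 124 (mod 289)
  r_2 = 413 (mod 4913)
  r_3 = 64282 (mod 83521)
Final: r = 64282 satisfies f(r) ≡ 0 mod 17^4.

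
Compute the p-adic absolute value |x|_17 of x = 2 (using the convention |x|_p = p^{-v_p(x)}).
|2|_17 = 1

Step 1 — compute v_17(x) by factoring powers of 17 out of the numerator and denominator: v_17(2) = 0. Step 2 — apply |x|_p = p^{-v_p(x)} = 17^{0} = 1.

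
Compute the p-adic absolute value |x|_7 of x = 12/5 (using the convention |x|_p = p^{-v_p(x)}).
|12/5|_7 = 1

Step 1 — compute v_7(x) by factoring powers of 7 out of the numerator and denominator: v_7(12/5) = 0. Step 2 — apply |x|_p = p^{-v_p(x)} = 7^{0} = 1.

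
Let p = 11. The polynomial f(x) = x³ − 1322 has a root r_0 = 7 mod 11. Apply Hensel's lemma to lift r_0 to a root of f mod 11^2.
r_1 = 40 (mod 121)

Hensel: r_{i+1} = r_i − f(r_i)/f′(r_i) mod 11^{i+2}, where f′(x) = 3x². Iterate:
  r_0 = 7 (mod 11)
  r_1 = 40 (mod 121)
Final: r = 40 with f(r) ≡ 0 mod 11^2.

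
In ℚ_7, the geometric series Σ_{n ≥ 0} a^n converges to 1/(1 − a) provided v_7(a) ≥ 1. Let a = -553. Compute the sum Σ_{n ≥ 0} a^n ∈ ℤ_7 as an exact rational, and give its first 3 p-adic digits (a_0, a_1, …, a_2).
Σ a^n = 1/(1 − a) = 1/554;  first 3 digits = (1, 5, 6)

v_7(a) = 1 ≥ 1, so the series converges in ℤ_7 to 1/(1 − a) = 1/(1 − (-553)) = 1/554. Expand this rational in ℤ_7: compute digits iteratively via d_i = x_i mod 7, x_{i+1} = (x_i − d_i)/7. The first 3 digits are (1, 5, 6).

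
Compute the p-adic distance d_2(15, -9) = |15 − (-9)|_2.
d_2(15, -9) = 1/8

Step 1 — x − y = 15 − (-9) = 24. Step 2 — v_2(24) = 3 (factor: 24 = (2^3 · 3); the sign does not affect v_p). Step 3 — |x − y|_2 = 2^{-3} = 1/8.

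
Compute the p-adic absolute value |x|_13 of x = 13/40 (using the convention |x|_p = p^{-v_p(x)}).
|13/40|_13 = 1/13

Step 1 — compute v_13(x) by factoring powers of 13 out of the numerator and denominator: v_13(13/40) = 1. Step 2 — apply |x|_p = p^{-v_p(x)} = 13^{-1} = 1/13.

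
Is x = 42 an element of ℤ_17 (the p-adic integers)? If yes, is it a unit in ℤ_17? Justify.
x ∈ ℤ_17^× (unit); v_17(x) = 0

ℤ_17 = {x ∈ ℚ_17 : v_17(x) ≥ 0} and ℤ_17^× = {x ∈ ℤ_17 : v_17(x) = 0}. Here v_17(42) = v_17(num) − v_17(den) = 0; compare against these criteria.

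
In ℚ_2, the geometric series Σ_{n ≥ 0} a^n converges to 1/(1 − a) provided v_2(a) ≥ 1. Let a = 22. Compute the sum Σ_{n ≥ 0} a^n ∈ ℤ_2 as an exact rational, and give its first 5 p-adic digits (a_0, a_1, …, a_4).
Σ a^n = 1/(1 − a) = -1/21;  first 5 digits = (1, 1, 0, 0, 0)

v_2(a) = 1 ≥ 1, so the series converges in ℤ_2 to 1/(1 − a) = 1/(1 − 22) = -1/21. Expand this rational in ℤ_2: compute digits iteratively via d_i = x_i mod 2, x_{i+1} = (x_i − d_i)/2. The first 5 digits are (1, 1, 0, 0, 0).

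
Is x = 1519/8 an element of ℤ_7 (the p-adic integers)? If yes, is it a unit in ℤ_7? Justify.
x ∈ ℤ_7 but not a unit; v_7(x) = 2 > 0

ℤ_7 = {x ∈ ℚ_7 : v_7(x) ≥ 0} and ℤ_7^× = {x ∈ ℤ_7 : v_7(x) = 0}. Here v_7(1519/8) = v_7(num) − v_7(den) = 2; compare against these criteria.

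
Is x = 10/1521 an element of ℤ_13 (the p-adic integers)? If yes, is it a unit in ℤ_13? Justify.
x ∉ ℤ_13 (v_13(x) = -2 < 0)

ℤ_13 = {x ∈ ℚ_13 : v_13(x) ≥ 0} and ℤ_13^× = {x ∈ ℤ_13 : v_13(x) = 0}. Here v_13(10/1521) = v_13(num) − v_13(den) = -2; compare against these criteria.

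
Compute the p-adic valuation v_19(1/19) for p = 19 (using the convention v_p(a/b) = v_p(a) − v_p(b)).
v_19(1/19) = -1

Factor powers of 19 from the numerator and denominator of the reduced fraction: 1 = 19^0 · 1 and 19 = 19^1 · 1. Apply v_p(a/b) = v_p(a) − v_p(b): v_19(1/19) = 0 − 1 = -1.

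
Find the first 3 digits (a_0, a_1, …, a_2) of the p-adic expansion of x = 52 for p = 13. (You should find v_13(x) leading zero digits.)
(a_0, …, a_2) = (0, 4, 0)

v_13(52) = 1, so a_0 = ... = a_0 = 0. Factor out: x = 13^1 · u with u = 4 a unit in ℤ_13. Expand u iteratively via a_{v+i} = u_i mod 13, u_{i+1} = (u_i − a_{v+i})/13:
  u_0 = 4;  a_1 = 4;  u_1 = (u_0 − 4)/13 = 0
  u_1 = 0;  a_2 = 0;  u_2 = (u_1 − 0)/13 = 0
Digits: (0, 4, 0).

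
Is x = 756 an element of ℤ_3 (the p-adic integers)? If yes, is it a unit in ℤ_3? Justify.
x ∈ ℤ_3 but not a unit; v_3(x) = 3 > 0

ℤ_3 = {x ∈ ℚ_3 : v_3(x) ≥ 0} and ℤ_3^× = {x ∈ ℤ_3 : v_3(x) = 0}. Here v_3(756) = v_3(num) − v_3(den) = 3; compare against these criteria.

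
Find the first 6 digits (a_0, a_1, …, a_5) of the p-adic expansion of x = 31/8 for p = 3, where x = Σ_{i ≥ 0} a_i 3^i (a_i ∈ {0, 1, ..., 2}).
(a_0, …, a_5) = (2, 1, 1, 0, 1, 0)

v_3(31/8) = 0 (numerator and denominator both coprime to 3), so x ∈ ℤ_3^×. Compute digits iteratively via a_i = x_i mod 3, x_{i+1} = (x_i − a_i)/3, with x_0 = x:
  x_0 = 31/8;  a_0 = 2;  x_1 = (x_0 − 2)/3 = 5/8
  x_1 = 5/8;  a_1 = 1;  x_2 = (x_1 − 1)/3 = -1/8
  x_2 = -1/8;  a_2 = 1;  x_3 = (x_2 − 1)/3 = -3/8
  x_3 = -3/8;  a_3 = 0;  x_4 = (x_3 − 0)/3 = -1/8
  x_4 = -1/8;  a_4 = 1;  x_5 = (x_4 − 1)/3 = -3/8
  x_5 = -3/8;  a_5 = 0;  x_6 = (x_5 − 0)/3 = -1/8
Digits: (2, 1, 1, 0, 1, 0).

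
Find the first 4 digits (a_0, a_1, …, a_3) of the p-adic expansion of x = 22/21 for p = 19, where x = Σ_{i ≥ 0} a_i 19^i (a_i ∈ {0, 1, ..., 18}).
(a_0, …, a_3) = (11, 4, 7, 15)

v_19(22/21) = 0 (numerator and denominator both coprime to 19), so x ∈ ℤ_19^×. Compute digits iteratively via a_i = x_i mod 19, x_{i+1} = (x_i − a_i)/19, with x_0 = x:
  x_0 = 22/21;  a_0 = 11;  x_1 = (x_0 − 11)/19 = -11/21
  x_1 = -11/21;  a_1 = 4;  x_2 = (x_1 − 4)/19 = -5/21
  x_2 = -5/21;  a_2 = 7;  x_3 = (x_2 − 7)/19 = -8/21
  x_3 = -8/21;  a_3 = 15;  x_4 = (x_3 − 15)/19 = -17/21
Digits: (11, 4, 7, 15).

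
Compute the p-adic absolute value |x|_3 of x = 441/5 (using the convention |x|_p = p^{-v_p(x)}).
|441/5|_3 = 1/9

Step 1 — compute v_3(x) by factoring powers of 3 out of the numerator and denominator: v_3(441/5) = 2. Step 2 — apply |x|_p = p^{-v_p(x)} = 3^{-2} = 1/9.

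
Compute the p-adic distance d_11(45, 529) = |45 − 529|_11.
d_11(45, 529) = 1/121

Step 1 — x − y = 45 − 529 = -484. Step 2 — v_11(-484) = 2 (factor: -484 = −(11^2 · 4); the sign does not affect v_p). Step 3 — |x − y|_11 = 11^{-2} = 1/121.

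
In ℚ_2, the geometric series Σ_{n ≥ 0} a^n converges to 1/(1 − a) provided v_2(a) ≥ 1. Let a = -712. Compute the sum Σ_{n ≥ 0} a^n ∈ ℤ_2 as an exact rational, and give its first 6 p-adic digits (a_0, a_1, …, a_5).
Σ a^n = 1/(1 − a) = 1/713;  first 6 digits = (1, 0, 0, 1, 1, 1)

v_2(a) = 3 ≥ 1, so the series converges in ℤ_2 to 1/(1 − a) = 1/(1 − (-712)) = 1/713. Expand this rational in ℤ_2: compute digits iteratively via d_i = x_i mod 2, x_{i+1} = (x_i − d_i)/2. The first 6 digits are (1, 0, 0, 1, 1, 1).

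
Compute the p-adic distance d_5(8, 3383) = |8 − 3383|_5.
d_5(8, 3383) = 1/125

Step 1 — x − y = 8 − 3383 = -3375. Step 2 — v_5(-3375) = 3 (factor: -3375 = −(5^3 · 27); the sign does not affect v_p). Step 3 — |x − y|_5 = 5^{-3} = 1/125.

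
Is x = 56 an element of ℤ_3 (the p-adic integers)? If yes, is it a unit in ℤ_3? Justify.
x ∈ ℤ_3^× (unit); v_3(x) = 0

ℤ_3 = {x ∈ ℚ_3 : v_3(x) ≥ 0} and ℤ_3^× = {x ∈ ℤ_3 : v_3(x) = 0}. Here v_3(56) = v_3(num) − v_3(den) = 0; compare against these criteria.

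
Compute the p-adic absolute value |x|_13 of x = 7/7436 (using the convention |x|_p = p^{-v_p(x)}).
|7/7436|_13 = 169

Step 1 — compute v_13(x) by factoring powers of 13 out of the numerator and denominator: v_13(7/7436) = -2. Step 2 — apply |x|_p = p^{-v_p(x)} = 13^{2} = 169.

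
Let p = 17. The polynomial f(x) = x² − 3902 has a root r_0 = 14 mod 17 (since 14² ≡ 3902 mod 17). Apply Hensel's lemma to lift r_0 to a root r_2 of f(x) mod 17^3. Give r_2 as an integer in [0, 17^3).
r_2 = 3346 (mod 4913)

Hensel's recurrence: r_{i+1} = r_i − f(r_i)·(f′(r_i))^{-1} mod 17^{i+2}, with f′(x) = 2x. Iterate:
  r_0 = 14 (mod 17)
  r_1 = 167 (mod 289)
  r_2 = 3346 (mod 4913)
Final: r_2 = 3346, and one checks f(r_2) ≡ 0 mod 17^3.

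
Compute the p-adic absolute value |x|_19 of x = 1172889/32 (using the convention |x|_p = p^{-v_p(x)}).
|1172889/32|_19 = 1/130321

Step 1 — compute v_19(x) by factoring powers of 19 out of the numerator and denominator: v_19(1172889/32) = 4. Step 2 — apply |x|_p = p^{-v_p(x)} = 19^{-4} = 1/130321.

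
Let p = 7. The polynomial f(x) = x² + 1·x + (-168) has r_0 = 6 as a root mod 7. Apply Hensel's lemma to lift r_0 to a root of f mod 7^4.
r_3 = 2330 (mod 2401)

Hensel: r_{i+1} = r_i − f(r_i)·(f′(r_i))^{-1} mod 7^{i+2}, f′(x) = 2x + 1. Iterate:
  r_0 = 6 (mod 7)
  r_1 = 27 (mod 49)
  r_2 = 272 (mod 343)
  r_3 = 2330 (mod 2401)
Final: r = 2330 satisfies f(r) ≡ 0 mod 7^4.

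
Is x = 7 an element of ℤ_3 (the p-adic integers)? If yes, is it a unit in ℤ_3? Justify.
x ∈ ℤ_3^× (unit); v_3(x) = 0

ℤ_3 = {x ∈ ℚ_3 : v_3(x) ≥ 0} and ℤ_3^× = {x ∈ ℤ_3 : v_3(x) = 0}. Here v_3(7) = v_3(num) − v_3(den) = 0; compare against these criteria.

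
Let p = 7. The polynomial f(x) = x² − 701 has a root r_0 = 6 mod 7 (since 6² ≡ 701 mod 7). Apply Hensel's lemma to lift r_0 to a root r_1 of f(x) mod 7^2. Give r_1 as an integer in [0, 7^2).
r_1 = 41 (mod 49)

Hensel's recurrence: r_{i+1} = r_i − f(r_i)·(f′(r_i))^{-1} mod 7^{i+2}, with f′(x) = 2x. Iterate:
  r_0 = 6 (mod 7)
  r_1 = 41 (mod 49)
Final: r_1 = 41, and one checks f(r_1) ≡ 0 mod 7^2.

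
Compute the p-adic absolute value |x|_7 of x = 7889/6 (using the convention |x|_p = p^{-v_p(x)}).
|7889/6|_7 = 1/343

Step 1 — compute v_7(x) by factoring powers of 7 out of the numerator and denominator: v_7(7889/6) = 3. Step 2 — apply |x|_p = p^{-v_p(x)} = 7^{-3} = 1/343.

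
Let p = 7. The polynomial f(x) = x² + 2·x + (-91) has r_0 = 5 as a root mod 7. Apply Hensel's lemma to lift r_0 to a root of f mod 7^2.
r_1 = 26 (mod 49)

Hensel: r_{i+1} = r_i − f(r_i)·(f′(r_i))^{-1} mod 7^{i+2}, f′(x) = 2x + 2. Iterate:
  r_0 = 5 (mod 7)
  r_1 = 26 (mod 49)
Final: r = 26 satisfies f(r) ≡ 0 mod 7^2.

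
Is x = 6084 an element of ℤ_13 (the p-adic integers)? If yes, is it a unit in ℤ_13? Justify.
x ∈ ℤ_13 but not a unit; v_13(x) = 2 > 0

ℤ_13 = {x ∈ ℚ_13 : v_13(x) ≥ 0} and ℤ_13^× = {x ∈ ℤ_13 : v_13(x) = 0}. Here v_13(6084) = v_13(num) − v_13(den) = 2; compare against these criteria.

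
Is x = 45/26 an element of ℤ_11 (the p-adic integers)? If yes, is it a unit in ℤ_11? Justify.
x ∈ ℤ_11^× (unit); v_11(x) = 0

ℤ_11 = {x ∈ ℚ_11 : v_11(x) ≥ 0} and ℤ_11^× = {x ∈ ℤ_11 : v_11(x) = 0}. Here v_11(45/26) = v_11(num) − v_11(den) = 0; compare against these criteria.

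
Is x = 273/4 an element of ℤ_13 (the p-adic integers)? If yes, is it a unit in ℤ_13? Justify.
x ∈ ℤ_13 but not a unit; v_13(x) = 1 > 0

ℤ_13 = {x ∈ ℚ_13 : v_13(x) ≥ 0} and ℤ_13^× = {x ∈ ℤ_13 : v_13(x) = 0}. Here v_13(273/4) = v_13(num) − v_13(den) = 1; compare against these criteria.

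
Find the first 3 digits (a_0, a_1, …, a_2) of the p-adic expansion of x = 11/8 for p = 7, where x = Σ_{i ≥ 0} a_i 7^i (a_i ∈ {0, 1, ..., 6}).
(a_0, …, a_2) = (4, 4, 2)

v_7(11/8) = 0 (numerator and denominator both coprime to 7), so x ∈ ℤ_7^×. Compute digits iteratively via a_i = x_i mod 7, x_{i+1} = (x_i − a_i)/7, with x_0 = x:
  x_0 = 11/8;  a_0 = 4;  x_1 = (x_0 − 4)/7 = -3/8
  x_1 = -3/8;  a_1 = 4;  x_2 = (x_1 − 4)/7 = -5/8
  x_2 = -5/8;  a_2 = 2;  x_3 = (x_2 − 2)/7 = -3/8
Digits: (4, 4, 2).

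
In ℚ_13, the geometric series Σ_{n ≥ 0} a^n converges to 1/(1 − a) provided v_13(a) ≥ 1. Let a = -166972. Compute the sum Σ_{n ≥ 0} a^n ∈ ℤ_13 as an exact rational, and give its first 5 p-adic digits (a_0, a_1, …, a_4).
Σ a^n = 1/(1 − a) = 1/166973;  first 5 digits = (1, 0, 0, 2, 7)

v_13(a) = 3 ≥ 1, so the series converges in ℤ_13 to 1/(1 − a) = 1/(1 − (-166972)) = 1/166973. Expand this rational in ℤ_13: compute digits iteratively via d_i = x_i mod 13, x_{i+1} = (x_i − d_i)/13. The first 5 digits are (1, 0, 0, 2, 7).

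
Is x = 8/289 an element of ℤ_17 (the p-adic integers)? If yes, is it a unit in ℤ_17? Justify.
x ∉ ℤ_17 (v_17(x) = -2 < 0)

ℤ_17 = {x ∈ ℚ_17 : v_17(x) ≥ 0} and ℤ_17^× = {x ∈ ℤ_17 : v_17(x) = 0}. Here v_17(8/289) = v_17(num) − v_17(den) = -2; compare against these criteria.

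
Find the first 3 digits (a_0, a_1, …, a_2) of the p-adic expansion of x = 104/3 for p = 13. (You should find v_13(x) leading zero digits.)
(a_0, …, a_2) = (0, 7, 4)

v_13(104/3) = 1, so a_0 = ... = a_0 = 0. Factor out: x = 13^1 · u with u = 8/3 a unit in ℤ_13. Expand u iteratively via a_{v+i} = u_i mod 13, u_{i+1} = (u_i − a_{v+i})/13:
  u_0 = 8/3;  a_1 = 7;  u_1 = (u_0 − 7)/13 = -1/3
  u_1 = -1/3;  a_2 = 4;  u_2 = (u_1 − 4)/13 = -1/3
Digits: (0, 7, 4).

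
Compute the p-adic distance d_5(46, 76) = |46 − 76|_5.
d_5(46, 76) = 1/5

Step 1 — x − y = 46 − 76 = -30. Step 2 — v_5(-30) = 1 (factor: -30 = −(5^1 · 6); the sign does not affect v_p). Step 3 — |x − y|_5 = 5^{-1} = 1/5.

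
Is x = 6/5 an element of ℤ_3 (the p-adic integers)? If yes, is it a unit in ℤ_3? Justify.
x ∈ ℤ_3 but not a unit; v_3(x) = 1 > 0

ℤ_3 = {x ∈ ℚ_3 : v_3(x) ≥ 0} and ℤ_3^× = {x ∈ ℤ_3 : v_3(x) = 0}. Here v_3(6/5) = v_3(num) − v_3(den) = 1; compare against these criteria.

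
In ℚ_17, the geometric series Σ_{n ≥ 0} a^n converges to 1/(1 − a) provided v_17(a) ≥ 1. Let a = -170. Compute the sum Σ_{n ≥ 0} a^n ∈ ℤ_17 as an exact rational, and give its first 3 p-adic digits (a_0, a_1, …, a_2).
Σ a^n = 1/(1 − a) = 1/171;  first 3 digits = (1, 7, 14)

v_17(a) = 1 ≥ 1, so the series converges in ℤ_17 to 1/(1 − a) = 1/(1 − (-170)) = 1/171. Expand this rational in ℤ_17: compute digits iteratively via d_i = x_i mod 17, x_{i+1} = (x_i − d_i)/17. The first 3 digits are (1, 7, 14).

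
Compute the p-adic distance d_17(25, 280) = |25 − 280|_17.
d_17(25, 280) = 1/17

Step 1 — x − y = 25 − 280 = -255. Step 2 — v_17(-255) = 1 (factor: -255 = −(17^1 · 15); the sign does not affect v_p). Step 3 — |x − y|_17 = 17^{-1} = 1/17.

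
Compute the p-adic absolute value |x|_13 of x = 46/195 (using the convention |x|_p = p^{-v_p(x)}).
|46/195|_13 = 13

Step 1 — compute v_13(x) by factoring powers of 13 out of the numerator and denominator: v_13(46/195) = -1. Step 2 — apply |x|_p = p^{-v_p(x)} = 13^{1} = 13.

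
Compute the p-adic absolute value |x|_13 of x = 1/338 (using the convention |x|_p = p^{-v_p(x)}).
|1/338|_13 = 169

Step 1 — compute v_13(x) by factoring powers of 13 out of the numerator and denominator: v_13(1/338) = -2. Step 2 — apply |x|_p = p^{-v_p(x)} = 13^{2} = 169.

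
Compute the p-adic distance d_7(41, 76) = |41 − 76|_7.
d_7(41, 76) = 1/7

Step 1 — x − y = 41 − 76 = -35. Step 2 — v_7(-35) = 1 (factor: -35 = −(7^1 · 5); the sign does not affect v_p). Step 3 — |x − y|_7 = 7^{-1} = 1/7.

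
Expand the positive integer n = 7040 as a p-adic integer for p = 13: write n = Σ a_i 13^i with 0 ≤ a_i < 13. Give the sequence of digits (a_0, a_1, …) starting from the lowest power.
(a_0, a_1, …) = (7, 8, 2, 3)

Repeated division by 13 gives the digits low-to-high: 7040 = 7 + 8·13^1 + 2·13^2 + 3·13^3. Digit sequence: (7, 8, 2, 3).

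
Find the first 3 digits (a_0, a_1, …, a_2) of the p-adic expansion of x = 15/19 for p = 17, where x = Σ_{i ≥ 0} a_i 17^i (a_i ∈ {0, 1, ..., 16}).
(a_0, …, a_2) = (16, 0, 8)

v_17(15/19) = 0 (numerator and denominator both coprime to 17), so x ∈ ℤ_17^×. Compute digits iteratively via a_i = x_i mod 17, x_{i+1} = (x_i − a_i)/17, with x_0 = x:
  x_0 = 15/19;  a_0 = 16;  x_1 = (x_0 − 16)/17 = -17/19
  x_1 = -17/19;  a_1 = 0;  x_2 = (x_1 − 0)/17 = -1/19
  x_2 = -1/19;  a_2 = 8;  x_3 = (x_2 − 8)/17 = -9/19
Digits: (16, 0, 8).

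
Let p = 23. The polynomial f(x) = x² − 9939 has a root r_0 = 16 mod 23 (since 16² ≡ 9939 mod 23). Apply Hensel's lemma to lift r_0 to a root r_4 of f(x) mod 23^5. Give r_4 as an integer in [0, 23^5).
r_4 = 397548 (mod 6436343)

Hensel's recurrence: r_{i+1} = r_i − f(r_i)·(f′(r_i))^{-1} mod 23^{i+2}, with f′(x) = 2x. Iterate:
  r_0 = 16 (mod 23)
  r_1 = 269 (mod 529)
  r_2 = 8204 (mod 12167)
  r_3 = 117707 (mod 279841)
  r_4 = 397548 (mod 6436343)
Final: r_4 = 397548, and one checks f(r_4) ≡ 0 mod 23^5.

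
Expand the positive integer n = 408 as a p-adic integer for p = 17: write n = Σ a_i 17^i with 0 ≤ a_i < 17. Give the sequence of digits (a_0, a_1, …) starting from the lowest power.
(a_0, a_1, …) = (0, 7, 1)

Repeated division by 17 gives the digits low-to-high: 408 = 7·17^1 + 1·17^2. Digit sequence: (0, 7, 1).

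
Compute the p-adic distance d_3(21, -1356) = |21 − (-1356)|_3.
d_3(21, -1356) = 1/81

Step 1 — x − y = 21 − (-1356) = 1377. Step 2 — v_3(1377) = 4 (factor: 1377 = (3^4 · 17); the sign does not affect v_p). Step 3 — |x − y|_3 = 3^{-4} = 1/81.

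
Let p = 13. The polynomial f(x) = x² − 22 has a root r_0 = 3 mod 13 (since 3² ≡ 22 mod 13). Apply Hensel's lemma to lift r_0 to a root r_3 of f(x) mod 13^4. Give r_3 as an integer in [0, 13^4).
r_3 = 22961 (mod 28561)

Hensel's recurrence: r_{i+1} = r_i − f(r_i)·(f′(r_i))^{-1} mod 13^{i+2}, with f′(x) = 2x. Iterate:
  r_0 = 3 (mod 13)
  r_1 = 146 (mod 169)
  r_2 = 991 (mod 2197)
  r_3 = 22961 (mod 28561)
Final: r_3 = 22961, and one checks f(r_3) ≡ 0 mod 13^4.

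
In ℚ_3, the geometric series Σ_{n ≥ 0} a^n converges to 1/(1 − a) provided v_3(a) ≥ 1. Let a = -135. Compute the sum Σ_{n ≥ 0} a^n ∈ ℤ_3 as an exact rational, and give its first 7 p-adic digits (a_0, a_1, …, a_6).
Σ a^n = 1/(1 − a) = 1/136;  first 7 digits = (1, 0, 0, 1, 1, 2, 0)

v_3(a) = 3 ≥ 1, so the series converges in ℤ_3 to 1/(1 − a) = 1/(1 − (-135)) = 1/136. Expand this rational in ℤ_3: compute digits iteratively via d_i = x_i mod 3, x_{i+1} = (x_i − d_i)/3. The first 7 digits are (1, 0, 0, 1, 1, 2, 0).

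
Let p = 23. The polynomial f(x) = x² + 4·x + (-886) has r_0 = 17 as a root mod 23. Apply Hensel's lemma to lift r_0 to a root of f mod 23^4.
r_3 = 95766 (mod 279841)

Hensel: r_{i+1} = r_i − f(r_i)·(f′(r_i))^{-1} mod 23^{i+2}, f′(x) = 2x + 4. Iterate:
  r_0 = 17 (mod 23)
  r_1 = 17 (mod 529)
  r_2 = 10597 (mod 12167)
  r_3 = 95766 (mod 279841)
Final: r = 95766 satisfies f(r) ≡ 0 mod 23^4.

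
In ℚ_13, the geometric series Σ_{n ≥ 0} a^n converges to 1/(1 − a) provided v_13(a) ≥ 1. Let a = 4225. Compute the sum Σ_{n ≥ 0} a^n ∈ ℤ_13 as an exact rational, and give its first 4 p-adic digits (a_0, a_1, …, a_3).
Σ a^n = 1/(1 − a) = -1/4224;  first 4 digits = (1, 0, 12, 1)

v_13(a) = 2 ≥ 1, so the series converges in ℤ_13 to 1/(1 − a) = 1/(1 − 4225) = -1/4224. Expand this rational in ℤ_13: compute digits iteratively via d_i = x_i mod 13, x_{i+1} = (x_i − d_i)/13. The first 4 digits are (1, 0, 12, 1).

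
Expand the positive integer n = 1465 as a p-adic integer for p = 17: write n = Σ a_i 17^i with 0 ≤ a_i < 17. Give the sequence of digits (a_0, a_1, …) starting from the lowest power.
(a_0, a_1, …) = (3, 1, 5)

Repeated division by 17 gives the digits low-to-high: 1465 = 3 + 1·17^1 + 5·17^2. Digit sequence: (3, 1, 5).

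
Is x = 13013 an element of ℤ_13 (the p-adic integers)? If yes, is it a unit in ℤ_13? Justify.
x ∈ ℤ_13 but not a unit; v_13(x) = 2 > 0

ℤ_13 = {x ∈ ℚ_13 : v_13(x) ≥ 0} and ℤ_13^× = {x ∈ ℤ_13 : v_13(x) = 0}. Here v_13(13013) = v_13(num) − v_13(den) = 2; compare against these criteria.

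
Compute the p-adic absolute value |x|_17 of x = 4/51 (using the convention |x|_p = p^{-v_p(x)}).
|4/51|_17 = 17

Step 1 — compute v_17(x) by factoring powers of 17 out of the numerator and denominator: v_17(4/51) = -1. Step 2 — apply |x|_p = p^{-v_p(x)} = 17^{1} = 17.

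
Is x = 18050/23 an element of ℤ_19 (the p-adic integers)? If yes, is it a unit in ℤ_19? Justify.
x ∈ ℤ_19 but not a unit; v_19(x) = 2 > 0

ℤ_19 = {x ∈ ℚ_19 : v_19(x) ≥ 0} and ℤ_19^× = {x ∈ ℤ_19 : v_19(x) = 0}. Here v_19(18050/23) = v_19(num) − v_19(den) = 2; compare against these criteria.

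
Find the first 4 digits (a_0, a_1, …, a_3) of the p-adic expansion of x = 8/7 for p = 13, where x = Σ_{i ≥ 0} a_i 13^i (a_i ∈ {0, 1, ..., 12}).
(a_0, …, a_3) = (3, 11, 1, 11)

v_13(8/7) = 0 (numerator and denominator both coprime to 13), so x ∈ ℤ_13^×. Compute digits iteratively via a_i = x_i mod 13, x_{i+1} = (x_i − a_i)/13, with x_0 = x:
  x_0 = 8/7;  a_0 = 3;  x_1 = (x_0 − 3)/13 = -1/7
  x_1 = -1/7;  a_1 = 11;  x_2 = (x_1 − 11)/13 = -6/7
  x_2 = -6/7;  a_2 = 1;  x_3 = (x_2 − 1)/13 = -1/7
  x_3 = -1/7;  a_3 = 11;  x_4 = (x_3 − 11)/13 = -6/7
Digits: (3, 11, 1, 11).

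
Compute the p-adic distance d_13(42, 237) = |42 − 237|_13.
d_13(42, 237) = 1/13

Step 1 — x − y = 42 − 237 = -195. Step 2 — v_13(-195) = 1 (factor: -195 = −(13^1 · 15); the sign does not affect v_p). Step 3 — |x − y|_13 = 13^{-1} = 1/13.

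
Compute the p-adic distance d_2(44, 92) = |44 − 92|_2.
d_2(44, 92) = 1/16

Step 1 — x − y = 44 − 92 = -48. Step 2 — v_2(-48) = 4 (factor: -48 = −(2^4 · 3); the sign does not affect v_p). Step 3 — |x − y|_2 = 2^{-4} = 1/16.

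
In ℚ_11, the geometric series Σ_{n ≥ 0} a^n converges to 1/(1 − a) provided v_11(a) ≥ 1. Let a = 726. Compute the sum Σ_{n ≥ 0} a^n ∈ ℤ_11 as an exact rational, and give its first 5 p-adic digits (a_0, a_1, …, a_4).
Σ a^n = 1/(1 − a) = -1/725;  first 5 digits = (1, 0, 6, 0, 3)

v_11(a) = 2 ≥ 1, so the series converges in ℤ_11 to 1/(1 − a) = 1/(1 − 726) = -1/725. Expand this rational in ℤ_11: compute digits iteratively via d_i = x_i mod 11, x_{i+1} = (x_i − d_i)/11. The first 5 digits are (1, 0, 6, 0, 3).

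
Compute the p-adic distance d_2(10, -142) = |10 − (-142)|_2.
d_2(10, -142) = 1/8

Step 1 — x − y = 10 − (-142) = 152. Step 2 — v_2(152) = 3 (factor: 152 = (2^3 · 19); the sign does not affect v_p). Step 3 — |x − y|_2 = 2^{-3} = 1/8.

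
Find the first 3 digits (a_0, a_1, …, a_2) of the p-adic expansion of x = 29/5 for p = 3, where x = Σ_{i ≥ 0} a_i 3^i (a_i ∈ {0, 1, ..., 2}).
(a_0, …, a_2) = (1, 1, 2)

v_3(29/5) = 0 (numerator and denominator both coprime to 3), so x ∈ ℤ_3^×. Compute digits iteratively via a_i = x_i mod 3, x_{i+1} = (x_i − a_i)/3, with x_0 = x:
  x_0 = 29/5;  a_0 = 1;  x_1 = (x_0 − 1)/3 = 8/5
  x_1 = 8/5;  a_1 = 1;  x_2 = (x_1 − 1)/3 = 1/5
  x_2 = 1/5;  a_2 = 2;  x_3 = (x_2 − 2)/3 = -3/5
Digits: (1, 1, 2).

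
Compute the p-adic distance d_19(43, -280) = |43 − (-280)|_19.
d_19(43, -280) = 1/19

Step 1 — x − y = 43 − (-280) = 323. Step 2 — v_19(323) = 1 (factor: 323 = (19^1 · 17); the sign does not affect v_p). Step 3 — |x − y|_19 = 19^{-1} = 1/19.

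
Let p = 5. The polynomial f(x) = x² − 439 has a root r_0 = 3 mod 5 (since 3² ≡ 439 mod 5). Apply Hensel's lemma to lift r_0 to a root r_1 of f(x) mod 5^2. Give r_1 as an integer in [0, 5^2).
r_1 = 8 (mod 25)

Hensel's recurrence: r_{i+1} = r_i − f(r_i)·(f′(r_i))^{-1} mod 5^{i+2}, with f′(x) = 2x. Iterate:
  r_0 = 3 (mod 5)
  r_1 = 8 (mod 25)
Final: r_1 = 8, and one checks f(r_1) ≡ 0 mod 5^2.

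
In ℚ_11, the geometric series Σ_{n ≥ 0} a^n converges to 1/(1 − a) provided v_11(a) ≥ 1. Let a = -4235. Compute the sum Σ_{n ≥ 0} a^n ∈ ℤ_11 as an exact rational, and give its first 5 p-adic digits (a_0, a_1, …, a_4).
Σ a^n = 1/(1 − a) = 1/4236;  first 5 digits = (1, 0, 9, 7, 3)

v_11(a) = 2 ≥ 1, so the series converges in ℤ_11 to 1/(1 − a) = 1/(1 − (-4235)) = 1/4236. Expand this rational in ℤ_11: compute digits iteratively via d_i = x_i mod 11, x_{i+1} = (x_i − d_i)/11. The first 5 digits are (1, 0, 9, 7, 3).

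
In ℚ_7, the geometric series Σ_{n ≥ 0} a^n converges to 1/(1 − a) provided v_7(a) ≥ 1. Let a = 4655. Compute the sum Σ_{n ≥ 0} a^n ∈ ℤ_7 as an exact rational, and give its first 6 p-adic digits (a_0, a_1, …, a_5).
Σ a^n = 1/(1 − a) = -1/4654;  first 6 digits = (1, 0, 4, 6, 3, 1)

v_7(a) = 2 ≥ 1, so the series converges in ℤ_7 to 1/(1 − a) = 1/(1 − 4655) = -1/4654. Expand this rational in ℤ_7: compute digits iteratively via d_i = x_i mod 7, x_{i+1} = (x_i − d_i)/7. The first 6 digits are (1, 0, 4, 6, 3, 1).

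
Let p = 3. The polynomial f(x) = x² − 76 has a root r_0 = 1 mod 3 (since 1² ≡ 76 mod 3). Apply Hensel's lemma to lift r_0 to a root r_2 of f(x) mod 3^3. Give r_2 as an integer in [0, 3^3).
r_2 = 7 (mod 27)

Hensel's recurrence: r_{i+1} = r_i − f(r_i)·(f′(r_i))^{-1} mod 3^{i+2}, with f′(x) = 2x. Iterate:
  r_0 = 1 (mod 3)
  r_1 = 7 (mod 9)
  r_2 = 7 (mod 27)
Final: r_2 = 7, and one checks f(r_2) ≡ 0 mod 3^3.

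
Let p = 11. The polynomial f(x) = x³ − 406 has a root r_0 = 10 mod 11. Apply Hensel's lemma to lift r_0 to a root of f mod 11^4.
r_3 = 1385 (mod 14641)

Hensel: r_{i+1} = r_i − f(r_i)/f′(r_i) mod 11^{i+2}, where f′(x) = 3x². Iterate:
  r_0 = 10 (mod 11)
  r_1 = 54 (mod 121)
  r_2 = 54 (mod 1331)
  r_3 = 1385 (mod 14641)
Final: r = 1385 with f(r) ≡ 0 mod 11^4.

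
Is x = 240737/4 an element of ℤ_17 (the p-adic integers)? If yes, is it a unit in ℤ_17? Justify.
x ∈ ℤ_17 but not a unit; v_17(x) = 3 > 0

ℤ_17 = {x ∈ ℚ_17 : v_17(x) ≥ 0} and ℤ_17^× = {x ∈ ℤ_17 : v_17(x) = 0}. Here v_17(240737/4) = v_17(num) − v_17(den) = 3; compare against these criteria.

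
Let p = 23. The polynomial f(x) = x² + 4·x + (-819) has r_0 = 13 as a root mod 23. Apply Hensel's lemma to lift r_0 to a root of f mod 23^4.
r_3 = 185324 (mod 279841)

Hensel: r_{i+1} = r_i − f(r_i)·(f′(r_i))^{-1} mod 23^{i+2}, f′(x) = 2x + 4. Iterate:
  r_0 = 13 (mod 23)
  r_1 = 174 (mod 529)
  r_2 = 2819 (mod 12167)
  r_3 = 185324 (mod 279841)
Final: r = 185324 satisfies f(r) ≡ 0 mod 23^4.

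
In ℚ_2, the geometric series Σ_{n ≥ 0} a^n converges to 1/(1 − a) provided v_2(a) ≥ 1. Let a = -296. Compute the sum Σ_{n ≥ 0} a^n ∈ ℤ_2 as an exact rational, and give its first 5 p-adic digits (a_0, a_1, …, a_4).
Σ a^n = 1/(1 − a) = 1/297;  first 5 digits = (1, 0, 0, 1, 1)

v_2(a) = 3 ≥ 1, so the series converges in ℤ_2 to 1/(1 − a) = 1/(1 − (-296)) = 1/297. Expand this rational in ℤ_2: compute digits iteratively via d_i = x_i mod 2, x_{i+1} = (x_i − d_i)/2. The first 5 digits are (1, 0, 0, 1, 1).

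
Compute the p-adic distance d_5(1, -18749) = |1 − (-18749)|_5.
d_5(1, -18749) = 1/3125

Step 1 — x − y = 1 − (-18749) = 18750. Step 2 — v_5(18750) = 5 (factor: 18750 = (5^5 · 6); the sign does not affect v_p). Step 3 — |x − y|_5 = 5^{-5} = 1/3125.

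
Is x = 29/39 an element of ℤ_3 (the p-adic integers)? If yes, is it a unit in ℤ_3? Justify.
x ∉ ℤ_3 (v_3(x) = -1 < 0)

ℤ_3 = {x ∈ ℚ_3 : v_3(x) ≥ 0} and ℤ_3^× = {x ∈ ℤ_3 : v_3(x) = 0}. Here v_3(29/39) = v_3(num) − v_3(den) = -1; compare against these criteria.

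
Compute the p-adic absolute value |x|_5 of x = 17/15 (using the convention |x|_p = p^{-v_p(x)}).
|17/15|_5 = 5

Step 1 — compute v_5(x) by factoring powers of 5 out of the numerator and denominator: v_5(17/15) = -1. Step 2 — apply |x|_p = p^{-v_p(x)} = 5^{1} = 5.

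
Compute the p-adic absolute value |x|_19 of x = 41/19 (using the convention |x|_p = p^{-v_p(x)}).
|41/19|_19 = 19

Step 1 — compute v_19(x) by factoring powers of 19 out of the numerator and denominator: v_19(41/19) = -1. Step 2 — apply |x|_p = p^{-v_p(x)} = 19^{1} = 19.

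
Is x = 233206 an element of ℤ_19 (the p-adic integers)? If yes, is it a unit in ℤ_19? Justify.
x ∈ ℤ_19 but not a unit; v_19(x) = 3 > 0

ℤ_19 = {x ∈ ℚ_19 : v_19(x) ≥ 0} and ℤ_19^× = {x ∈ ℤ_19 : v_19(x) = 0}. Here v_19(233206) = v_19(num) − v_19(den) = 3; compare against these criteria.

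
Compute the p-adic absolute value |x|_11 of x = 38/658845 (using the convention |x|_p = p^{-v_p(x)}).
|38/658845|_11 = 14641

Step 1 — compute v_11(x) by factoring powers of 11 out of the numerator and denominator: v_11(38/658845) = -4. Step 2 — apply |x|_p = p^{-v_p(x)} = 11^{4} = 14641.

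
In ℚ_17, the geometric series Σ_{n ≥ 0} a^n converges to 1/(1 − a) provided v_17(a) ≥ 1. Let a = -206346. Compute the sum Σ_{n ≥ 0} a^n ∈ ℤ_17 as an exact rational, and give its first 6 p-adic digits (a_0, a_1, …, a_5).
Σ a^n = 1/(1 − a) = 1/206347;  first 6 digits = (1, 0, 0, 9, 14, 16)

v_17(a) = 3 ≥ 1, so the series converges in ℤ_17 to 1/(1 − a) = 1/(1 − (-206346)) = 1/206347. Expand this rational in ℤ_17: compute digits iteratively via d_i = x_i mod 17, x_{i+1} = (x_i − d_i)/17. The first 6 digits are (1, 0, 0, 9, 14, 16).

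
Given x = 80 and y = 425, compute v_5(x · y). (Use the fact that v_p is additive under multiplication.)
v_5(34000) = 3

v_p(x) = 1 (factor: 80 = 5^1 · 16); v_p(y) = 2 (factor: 425 = 5^2 · 17). Additivity: v_p(xy) = v_p(x) + v_p(y) = 1 + 2 = 3. (Direct check: xy = 34000 = 5^3 · (272).)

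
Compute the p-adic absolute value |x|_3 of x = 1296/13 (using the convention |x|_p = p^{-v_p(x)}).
|1296/13|_3 = 1/81

Step 1 — compute v_3(x) by factoring powers of 3 out of the numerator and denominator: v_3(1296/13) = 4. Step 2 — apply |x|_p = p^{-v_p(x)} = 3^{-4} = 1/81.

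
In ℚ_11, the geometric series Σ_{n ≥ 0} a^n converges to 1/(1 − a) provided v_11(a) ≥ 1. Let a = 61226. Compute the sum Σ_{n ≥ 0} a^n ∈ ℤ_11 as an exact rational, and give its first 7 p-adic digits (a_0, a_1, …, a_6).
Σ a^n = 1/(1 − a) = -1/61225;  first 7 digits = (1, 0, 0, 2, 4, 0, 4)

v_11(a) = 3 ≥ 1, so the series converges in ℤ_11 to 1/(1 − a) = 1/(1 − 61226) = -1/61225. Expand this rational in ℤ_11: compute digits iteratively via d_i = x_i mod 11, x_{i+1} = (x_i − d_i)/11. The first 7 digits are (1, 0, 0, 2, 4, 0, 4).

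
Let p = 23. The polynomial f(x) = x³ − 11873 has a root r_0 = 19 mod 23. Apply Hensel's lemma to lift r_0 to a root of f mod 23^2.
r_1 = 410 (mod 529)

Hensel: r_{i+1} = r_i − f(r_i)/f′(r_i) mod 23^{i+2}, where f′(x) = 3x². Iterate:
  r_0 = 19 (mod 23)
  r_1 = 410 (mod 529)
Final: r = 410 with f(r) ≡ 0 mod 23^2.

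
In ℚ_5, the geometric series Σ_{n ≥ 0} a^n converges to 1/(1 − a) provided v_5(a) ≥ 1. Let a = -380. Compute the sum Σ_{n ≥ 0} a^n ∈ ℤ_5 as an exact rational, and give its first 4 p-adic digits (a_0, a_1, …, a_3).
Σ a^n = 1/(1 − a) = 1/381;  first 4 digits = (1, 4, 0, 1)

v_5(a) = 1 ≥ 1, so the series converges in ℤ_5 to 1/(1 − a) = 1/(1 − (-380)) = 1/381. Expand this rational in ℤ_5: compute digits iteratively via d_i = x_i mod 5, x_{i+1} = (x_i − d_i)/5. The first 4 digits are (1, 4, 0, 1).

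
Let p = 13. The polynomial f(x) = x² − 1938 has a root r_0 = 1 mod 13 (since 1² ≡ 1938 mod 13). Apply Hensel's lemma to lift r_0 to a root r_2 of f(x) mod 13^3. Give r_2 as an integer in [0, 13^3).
r_2 = 209 (mod 2197)

Hensel's recurrence: r_{i+1} = r_i − f(r_i)·(f′(r_i))^{-1} mod 13^{i+2}, with f′(x) = 2x. Iterate:
  r_0 = 1 (mod 13)
  r_1 = 40 (mod 169)
  r_2 = 209 (mod 2197)
Final: r_2 = 209, and one checks f(r_2) ≡ 0 mod 13^3.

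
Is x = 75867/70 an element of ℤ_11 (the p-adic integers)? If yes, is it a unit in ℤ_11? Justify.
x ∈ ℤ_11 but not a unit; v_11(x) = 3 > 0

ℤ_11 = {x ∈ ℚ_11 : v_11(x) ≥ 0} and ℤ_11^× = {x ∈ ℤ_11 : v_11(x) = 0}. Here v_11(75867/70) = v_11(num) − v_11(den) = 3; compare against these criteria.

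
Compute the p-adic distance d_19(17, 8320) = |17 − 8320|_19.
d_19(17, 8320) = 1/361

Step 1 — x − y = 17 − 8320 = -8303. Step 2 — v_19(-8303) = 2 (factor: -8303 = −(19^2 · 23); the sign does not affect v_p). Step 3 — |x − y|_19 = 19^{-2} = 1/361.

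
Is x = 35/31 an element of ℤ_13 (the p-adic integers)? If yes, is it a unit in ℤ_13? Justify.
x ∈ ℤ_13^× (unit); v_13(x) = 0

ℤ_13 = {x ∈ ℚ_13 : v_13(x) ≥ 0} and ℤ_13^× = {x ∈ ℤ_13 : v_13(x) = 0}. Here v_13(35/31) = v_13(num) − v_13(den) = 0; compare against these criteria.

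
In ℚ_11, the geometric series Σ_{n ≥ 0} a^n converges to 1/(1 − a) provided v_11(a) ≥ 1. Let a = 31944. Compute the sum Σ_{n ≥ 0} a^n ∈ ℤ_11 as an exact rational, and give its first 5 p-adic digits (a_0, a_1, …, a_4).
Σ a^n = 1/(1 − a) = -1/31943;  first 5 digits = (1, 0, 0, 2, 2)

v_11(a) = 3 ≥ 1, so the series converges in ℤ_11 to 1/(1 − a) = 1/(1 − 31944) = -1/31943. Expand this rational in ℤ_11: compute digits iteratively via d_i = x_i mod 11, x_{i+1} = (x_i − d_i)/11. The first 5 digits are (1, 0, 0, 2, 2).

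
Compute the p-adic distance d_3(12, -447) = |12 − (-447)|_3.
d_3(12, -447) = 1/27

Step 1 — x − y = 12 − (-447) = 459. Step 2 — v_3(459) = 3 (factor: 459 = (3^3 · 17); the sign does not affect v_p). Step 3 — |x − y|_3 = 3^{-3} = 1/27.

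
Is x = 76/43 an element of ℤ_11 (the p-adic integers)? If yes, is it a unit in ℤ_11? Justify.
x ∈ ℤ_11^× (unit); v_11(x) = 0

ℤ_11 = {x ∈ ℚ_11 : v_11(x) ≥ 0} and ℤ_11^× = {x ∈ ℤ_11 : v_11(x) = 0}. Here v_11(76/43) = v_11(num) − v_11(den) = 0; compare against these criteria.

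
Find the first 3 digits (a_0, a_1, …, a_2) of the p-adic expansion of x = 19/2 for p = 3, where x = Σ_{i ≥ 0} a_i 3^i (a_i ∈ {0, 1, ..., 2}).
(a_0, …, a_2) = (2, 1, 2)

v_3(19/2) = 0 (numerator and denominator both coprime to 3), so x ∈ ℤ_3^×. Compute digits iteratively via a_i = x_i mod 3, x_{i+1} = (x_i − a_i)/3, with x_0 = x:
  x_0 = 19/2;  a_0 = 2;  x_1 = (x_0 − 2)/3 = 5/2
  x_1 = 5/2;  a_1 = 1;  x_2 = (x_1 − 1)/3 = 1/2
  x_2 = 1/2;  a_2 = 2;  x_3 = (x_2 − 2)/3 = -1/2
Digits: (2, 1, 2).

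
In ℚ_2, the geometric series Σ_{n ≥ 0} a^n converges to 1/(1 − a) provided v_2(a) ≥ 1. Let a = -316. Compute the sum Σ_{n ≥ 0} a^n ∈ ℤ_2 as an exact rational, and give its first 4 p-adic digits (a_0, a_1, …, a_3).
Σ a^n = 1/(1 − a) = 1/317;  first 4 digits = (1, 0, 1, 0)

v_2(a) = 2 ≥ 1, so the series converges in ℤ_2 to 1/(1 − a) = 1/(1 − (-316)) = 1/317. Expand this rational in ℤ_2: compute digits iteratively via d_i = x_i mod 2, x_{i+1} = (x_i − d_i)/2. The first 4 digits are (1, 0, 1, 0).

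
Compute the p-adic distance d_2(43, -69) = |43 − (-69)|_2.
d_2(43, -69) = 1/16

Step 1 — x − y = 43 − (-69) = 112. Step 2 — v_2(112) = 4 (factor: 112 = (2^4 · 7); the sign does not affect v_p). Step 3 — |x − y|_2 = 2^{-4} = 1/16.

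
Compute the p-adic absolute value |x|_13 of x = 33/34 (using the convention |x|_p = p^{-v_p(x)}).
|33/34|_13 = 1

Step 1 — compute v_13(x) by factoring powers of 13 out of the numerator and denominator: v_13(33/34) = 0. Step 2 — apply |x|_p = p^{-v_p(x)} = 13^{0} = 1.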